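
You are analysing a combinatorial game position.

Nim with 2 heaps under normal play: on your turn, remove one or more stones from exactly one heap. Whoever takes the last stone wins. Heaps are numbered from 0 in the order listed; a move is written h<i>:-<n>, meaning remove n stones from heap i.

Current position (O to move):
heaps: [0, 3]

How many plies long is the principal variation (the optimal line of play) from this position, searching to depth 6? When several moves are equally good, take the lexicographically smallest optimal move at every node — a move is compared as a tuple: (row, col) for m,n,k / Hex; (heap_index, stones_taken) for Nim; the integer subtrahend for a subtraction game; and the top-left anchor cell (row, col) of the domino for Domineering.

PV length from [(0,3)]: 1 ply

ply 1, O at (0,3) | h1:-1=-1→(0,2); h1:-2=-1→(0,1); h1:-3=+1→(0,0)*
ply 2: (0,0) is terminal -1 (X); from (0,3) depth 6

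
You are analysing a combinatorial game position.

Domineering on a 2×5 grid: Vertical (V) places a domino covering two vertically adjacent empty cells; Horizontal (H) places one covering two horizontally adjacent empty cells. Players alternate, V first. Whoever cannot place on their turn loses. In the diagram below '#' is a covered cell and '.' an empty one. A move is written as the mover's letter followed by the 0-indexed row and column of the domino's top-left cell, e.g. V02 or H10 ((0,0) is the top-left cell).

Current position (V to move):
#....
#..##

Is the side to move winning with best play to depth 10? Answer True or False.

V winning at [#..../#..##]: True

ply 1, V at #..../#..## | V01=-1→##.../##.##; V02=+1→#.#../#.###*
ply 2, H at #.#../#.### | H03=-1→#.###/#.###*
ply 3, V at #.###/#.### | V01=+1→#####/#####*
ply 4: #####/##### is terminal -1 (H); from #..../#..## depth 10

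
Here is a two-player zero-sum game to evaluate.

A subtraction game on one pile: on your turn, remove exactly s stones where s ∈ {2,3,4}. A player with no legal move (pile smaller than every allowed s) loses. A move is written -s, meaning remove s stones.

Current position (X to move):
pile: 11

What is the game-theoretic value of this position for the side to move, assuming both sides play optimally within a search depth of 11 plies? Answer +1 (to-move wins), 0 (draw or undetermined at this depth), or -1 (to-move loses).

[11] X move#1: -2:-1/9, -3:-1/8, -4:+1/7*
[7] O move#2: -2:-1/5*, -3:-1/4, -4:-1/3
[5] X move#3: -2:-1/3, -3:-1/2, -4:+1/1*
[1] end (terminal -1, O#4); searched 11 to 11

value(11, X) = +1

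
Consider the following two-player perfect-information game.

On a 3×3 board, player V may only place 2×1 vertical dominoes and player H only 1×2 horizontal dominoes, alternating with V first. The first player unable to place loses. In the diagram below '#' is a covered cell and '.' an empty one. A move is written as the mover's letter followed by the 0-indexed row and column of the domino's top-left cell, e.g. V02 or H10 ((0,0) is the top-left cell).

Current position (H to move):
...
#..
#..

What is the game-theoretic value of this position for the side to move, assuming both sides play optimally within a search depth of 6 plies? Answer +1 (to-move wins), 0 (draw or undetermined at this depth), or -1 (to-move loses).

value(.../#../#.., H) = +1

p1 H@[.../#../#..]: H00[##./#../#..]-1 H01[.##/#../#..]-1 H11[.../###/#..]+1* H21[.../#../###]-1
p2 V@[.../###/#..] terminal -1; root [.../#../#..] d6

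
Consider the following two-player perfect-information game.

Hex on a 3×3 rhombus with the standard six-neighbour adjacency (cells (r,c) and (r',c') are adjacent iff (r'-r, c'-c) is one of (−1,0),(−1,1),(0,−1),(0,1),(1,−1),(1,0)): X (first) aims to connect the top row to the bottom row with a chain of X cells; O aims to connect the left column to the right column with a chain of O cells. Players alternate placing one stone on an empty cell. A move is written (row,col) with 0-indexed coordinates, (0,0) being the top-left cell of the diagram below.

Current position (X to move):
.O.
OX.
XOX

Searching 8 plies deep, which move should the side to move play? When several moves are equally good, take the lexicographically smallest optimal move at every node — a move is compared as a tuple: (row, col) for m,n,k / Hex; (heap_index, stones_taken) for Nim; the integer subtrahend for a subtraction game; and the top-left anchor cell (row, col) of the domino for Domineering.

ply 1, X at .O./OX./XOX | (0,0)=-1→XO./OX./XOX; (0,2)=+1→.OX/OX./XOX*; (1,2)=-1→.O./OXX/XOX
ply 2: .OX/OX./XOX is terminal -1 (O); from .O./OX./XOX depth 8

X's best at [.O./OX./XOX]: (0,2)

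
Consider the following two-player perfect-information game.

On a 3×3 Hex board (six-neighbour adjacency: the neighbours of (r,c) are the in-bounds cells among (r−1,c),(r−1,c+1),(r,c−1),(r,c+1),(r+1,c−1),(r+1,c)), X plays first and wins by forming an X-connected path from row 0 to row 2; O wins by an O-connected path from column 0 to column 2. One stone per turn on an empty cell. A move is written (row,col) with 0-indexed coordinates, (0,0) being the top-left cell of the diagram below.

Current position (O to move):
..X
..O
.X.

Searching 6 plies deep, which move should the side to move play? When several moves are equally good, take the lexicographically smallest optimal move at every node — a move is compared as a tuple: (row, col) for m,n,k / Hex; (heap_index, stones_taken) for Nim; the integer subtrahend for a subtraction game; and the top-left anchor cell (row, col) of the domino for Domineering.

ply 1, O at ..X/..O/.X. | (0,0)=-1→O.X/..O/.X.; (0,1)=-1→.OX/..O/.X.; (1,0)=-1→..X/O.O/.X.; (1,1)=+1→..X/.OO/.X.*; (2,0)=-1→..X/..O/OX.; (2,2)=-1→..X/..O/.XO
ply 2, X at ..X/.OO/.X. | (0,0)=-1→X.X/.OO/.X.*; (0,1)=-1→.XX/.OO/.X.; (1,0)=-1→..X/XOO/.X.; (2,0)=-1→..X/.OO/XX.; (2,2)=-1→..X/.OO/.XX
ply 3, O at X.X/.OO/.X. | (0,1)=+1→XOX/.OO/.X.*; (1,0)=+1→X.X/OOO/.X.; (2,0)=+1→X.X/.OO/OX.; (2,2)=+1→X.X/.OO/.XO
ply 4, X at XOX/.OO/.X. | (1,0)=-1→XOX/XOO/.X.*; (2,0)=-1→XOX/.OO/XX.; (2,2)=-1→XOX/.OO/.XX
ply 5, O at XOX/XOO/.X. | (2,0)=+1→XOX/XOO/OX.*; (2,2)=-1→XOX/XOO/.XO
ply 6: XOX/XOO/OX. is terminal -1 (X); from ..X/..O/.X. depth 6

O's best at [..X/..O/.X.]: (1,1)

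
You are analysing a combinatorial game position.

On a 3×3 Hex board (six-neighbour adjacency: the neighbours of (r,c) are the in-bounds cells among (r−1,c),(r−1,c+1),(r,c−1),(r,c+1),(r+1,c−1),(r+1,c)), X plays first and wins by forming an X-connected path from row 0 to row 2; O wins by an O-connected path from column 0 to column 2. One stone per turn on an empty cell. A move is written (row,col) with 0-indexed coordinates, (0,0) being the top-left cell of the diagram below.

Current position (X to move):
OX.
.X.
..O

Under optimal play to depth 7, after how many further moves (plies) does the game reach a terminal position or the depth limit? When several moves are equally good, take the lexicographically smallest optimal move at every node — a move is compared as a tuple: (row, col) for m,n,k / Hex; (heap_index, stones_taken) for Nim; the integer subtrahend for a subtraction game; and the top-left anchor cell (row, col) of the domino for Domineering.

ply 1, X at OX./.X./..O | (0,2)=+1→OXX/.X./..O*; (1,0)=+1→OX./XX./..O; (1,2)=+1→OX./.XX/..O; (2,0)=+1→OX./.X./X.O; (2,1)=+1→OX./.X./.XO
ply 2, O at OXX/.X./..O | (1,0)=-1→OXX/OX./..O*; (1,2)=-1→OXX/.XO/..O; (2,0)=-1→OXX/.X./O.O; (2,1)=-1→OXX/.X./.OO
ply 3, X at OXX/OX./..O | (1,2)=+1→OXX/OXX/..O*; (2,0)=+1→OXX/OX./X.O; (2,1)=+1→OXX/OX./.XO
ply 4, O at OXX/OXX/..O | (2,0)=-1→OXX/OXX/O.O*; (2,1)=-1→OXX/OXX/.OO
ply 5, X at OXX/OXX/O.O | (2,1)=+1→OXX/OXX/OXO*
ply 6: OXX/OXX/OXO is terminal -1 (O); from OX./.X./..O depth 7

PV length from [OX./.X./..O]: 5 plies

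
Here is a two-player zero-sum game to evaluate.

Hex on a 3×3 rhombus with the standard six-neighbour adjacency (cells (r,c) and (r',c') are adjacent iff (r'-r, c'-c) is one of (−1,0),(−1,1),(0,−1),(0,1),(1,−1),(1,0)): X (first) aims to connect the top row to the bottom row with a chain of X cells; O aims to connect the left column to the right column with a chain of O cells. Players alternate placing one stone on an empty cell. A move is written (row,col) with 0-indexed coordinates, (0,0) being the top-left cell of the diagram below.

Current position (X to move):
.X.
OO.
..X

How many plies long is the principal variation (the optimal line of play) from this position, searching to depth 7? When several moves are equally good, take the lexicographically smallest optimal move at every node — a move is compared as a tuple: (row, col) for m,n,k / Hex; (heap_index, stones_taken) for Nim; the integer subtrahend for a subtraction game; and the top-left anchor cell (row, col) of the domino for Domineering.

ply 1, X at .X./OO./..X | (0,0)=-1→XX./OO./..X*; (0,2)=-1→.XX/OO./..X; (1,2)=-1→.X./OOX/..X; (2,0)=-1→.X./OO./X.X; (2,1)=-1→.X./OO./.XX
ply 2, O at XX./OO./..X | (0,2)=+1→XXO/OO./..X*; (1,2)=+1→XX./OOO/..X; (2,0)=+1→XX./OO./O.X; (2,1)=+1→XX./OO./.OX
ply 3: XXO/OO./..X is terminal -1 (X); from .X./OO./..X depth 7

PV length from [.X./OO./..X]: 2 plies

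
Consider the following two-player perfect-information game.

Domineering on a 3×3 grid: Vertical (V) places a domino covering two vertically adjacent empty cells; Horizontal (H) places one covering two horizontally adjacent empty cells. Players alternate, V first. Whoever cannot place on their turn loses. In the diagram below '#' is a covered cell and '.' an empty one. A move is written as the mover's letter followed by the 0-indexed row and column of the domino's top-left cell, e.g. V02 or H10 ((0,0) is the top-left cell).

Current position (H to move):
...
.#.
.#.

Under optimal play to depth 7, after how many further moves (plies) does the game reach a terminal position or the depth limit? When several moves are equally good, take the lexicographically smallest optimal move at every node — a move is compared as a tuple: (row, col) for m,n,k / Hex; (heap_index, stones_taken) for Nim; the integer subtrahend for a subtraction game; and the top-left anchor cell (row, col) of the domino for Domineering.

PV length from [.../.#./.#.]: 2 plies

p1 H@[.../.#./.#.]: H00[##./.#./.#.]-1* H01[.##/.#./.#.]-1
p2 V@[##./.#./.#.]: V02[###/.##/.#.]+1* V10[##./##./##.]+1 V12[##./.##/.##]+1
p3 H@[###/.##/.#.] terminal -1; root [.../.#./.#.] d7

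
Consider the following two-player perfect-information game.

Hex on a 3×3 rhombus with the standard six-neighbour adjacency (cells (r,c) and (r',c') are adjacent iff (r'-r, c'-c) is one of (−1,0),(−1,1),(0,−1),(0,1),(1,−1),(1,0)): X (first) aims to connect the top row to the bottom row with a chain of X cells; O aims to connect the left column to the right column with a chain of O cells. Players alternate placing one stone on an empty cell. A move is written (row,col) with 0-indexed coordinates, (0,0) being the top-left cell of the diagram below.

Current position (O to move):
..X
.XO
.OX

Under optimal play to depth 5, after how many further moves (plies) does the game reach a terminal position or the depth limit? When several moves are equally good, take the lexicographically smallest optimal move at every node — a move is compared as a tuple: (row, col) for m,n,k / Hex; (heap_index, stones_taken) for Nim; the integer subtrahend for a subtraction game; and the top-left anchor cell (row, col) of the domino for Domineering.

p1 O@[..X/.XO/.OX]: (0,0)[O.X/.XO/.OX]-1 (0,1)[.OX/.XO/.OX]-1 (1,0)[..X/OXO/.OX]-1 (2,0)[..X/.XO/OOX]+1*
p2 X@[..X/.XO/OOX] terminal -1; root [..X/.XO/.OX] d5

PV length from [..X/.XO/.OX]: 1 ply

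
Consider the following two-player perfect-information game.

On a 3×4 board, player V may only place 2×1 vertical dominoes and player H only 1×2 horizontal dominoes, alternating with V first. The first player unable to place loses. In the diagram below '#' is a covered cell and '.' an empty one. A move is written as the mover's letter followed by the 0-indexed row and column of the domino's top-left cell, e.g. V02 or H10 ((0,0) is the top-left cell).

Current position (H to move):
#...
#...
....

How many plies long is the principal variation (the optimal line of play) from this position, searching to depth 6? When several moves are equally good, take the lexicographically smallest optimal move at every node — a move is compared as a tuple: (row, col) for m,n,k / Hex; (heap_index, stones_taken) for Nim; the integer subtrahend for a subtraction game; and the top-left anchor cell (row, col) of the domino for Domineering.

[#.../#.../....] H move#1: H01:-1/###./#.../...., H02:-1/#.##/#.../...., H11:+1/#.../###./....*, H12:+1/#.../#.##/...., H20:-1/#.../#.../##.., H21:-1/#.../#.../.##., H22:-1/#.../#.../..##
[#.../###./....] V move#2: V03:-1/#..#/####/....*, V13:-1/#.../####/...#
[#..#/####/....] H move#3: H01:+1/####/####/....*, H20:+1/#..#/####/##.., H21:+1/#..#/####/.##., H22:+1/#..#/####/..##
[####/####/....] end (terminal -1, V#4); searched #.../#.../.... to 6

PV length from [#.../#.../....]: 3 plies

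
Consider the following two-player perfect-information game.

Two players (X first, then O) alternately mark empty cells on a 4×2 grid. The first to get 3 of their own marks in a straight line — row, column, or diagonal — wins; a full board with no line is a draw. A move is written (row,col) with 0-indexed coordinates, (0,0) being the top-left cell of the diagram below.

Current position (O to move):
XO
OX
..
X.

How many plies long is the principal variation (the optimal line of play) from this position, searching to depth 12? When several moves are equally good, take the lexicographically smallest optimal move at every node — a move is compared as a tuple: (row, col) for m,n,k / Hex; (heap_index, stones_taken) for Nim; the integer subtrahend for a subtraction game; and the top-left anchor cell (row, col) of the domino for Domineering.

PV length from [XO/OX/../X.]: 3 plies

ply 1, O at XO/OX/../X. | (2,0)=+0→XO/OX/O./X.*; (2,1)=+0→XO/OX/.O/X.; (3,1)=+0→XO/OX/../XO
ply 2, X at XO/OX/O./X. | (2,1)=+0→XO/OX/OX/X.*; (3,1)=+0→XO/OX/O./XX
ply 3, O at XO/OX/OX/X. | (3,1)=+0→XO/OX/OX/XO*
ply 4: XO/OX/OX/XO is terminal +0 (X); from XO/OX/../X. depth 12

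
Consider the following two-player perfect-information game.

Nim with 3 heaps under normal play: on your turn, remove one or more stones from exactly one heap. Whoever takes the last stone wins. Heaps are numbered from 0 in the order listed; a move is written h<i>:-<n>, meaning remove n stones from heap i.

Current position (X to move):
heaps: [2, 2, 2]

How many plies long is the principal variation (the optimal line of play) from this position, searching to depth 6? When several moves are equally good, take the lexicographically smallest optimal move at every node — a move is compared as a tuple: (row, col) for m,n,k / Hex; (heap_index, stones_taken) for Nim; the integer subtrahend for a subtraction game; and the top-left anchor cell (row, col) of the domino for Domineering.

PV length from [(2,2,2)]: 5 plies

p1 X@[(2,2,2)]: h0:-1[(1,2,2)]-1 h0:-2[(0,2,2)]+1* h1:-1[(2,1,2)]-1 h1:-2[(2,0,2)]+1 h2:-1[(2,2,1)]-1 h2:-2[(2,2,0)]+1
p2 O@[(0,2,2)]: h1:-1[(0,1,2)]-1* h1:-2[(0,0,2)]-1 h2:-1[(0,2,1)]-1 h2:-2[(0,2,0)]-1
p3 X@[(0,1,2)]: h1:-1[(0,0,2)]-1 h2:-1[(0,1,1)]+1* h2:-2[(0,1,0)]-1
p4 O@[(0,1,1)]: h1:-1[(0,0,1)]-1* h2:-1[(0,1,0)]-1
p5 X@[(0,0,1)]: h2:-1[(0,0,0)]+1*
p6 O@[(0,0,0)] terminal -1; root [(2,2,2)] d6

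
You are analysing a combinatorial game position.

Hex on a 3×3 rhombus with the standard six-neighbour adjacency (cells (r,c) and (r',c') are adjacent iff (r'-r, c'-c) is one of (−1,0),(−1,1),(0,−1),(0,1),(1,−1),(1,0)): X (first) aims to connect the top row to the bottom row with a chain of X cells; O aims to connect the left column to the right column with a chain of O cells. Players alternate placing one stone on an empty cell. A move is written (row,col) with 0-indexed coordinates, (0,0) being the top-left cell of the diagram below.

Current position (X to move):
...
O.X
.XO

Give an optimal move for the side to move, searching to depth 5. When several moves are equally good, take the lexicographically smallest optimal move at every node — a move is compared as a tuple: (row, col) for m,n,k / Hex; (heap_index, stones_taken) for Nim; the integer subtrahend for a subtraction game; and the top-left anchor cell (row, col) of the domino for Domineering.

X's best at [.../O.X/.XO]: (0,1)

p1 X@[.../O.X/.XO]: (0,0)[X../O.X/.XO]-1 (0,1)[.X./O.X/.XO]+1* (0,2)[..X/O.X/.XO]+1 (1,1)[.../OXX/.XO]+1 (2,0)[.../O.X/XXO]-1
p2 O@[.X./O.X/.XO]: (0,0)[OX./O.X/.XO]-1* (0,2)[.XO/O.X/.XO]-1 (1,1)[.X./OOX/.XO]-1 (2,0)[.X./O.X/OXO]-1
p3 X@[OX./O.X/.XO]: (0,2)[OXX/O.X/.XO]+1* (1,1)[OX./OXX/.XO]+1 (2,0)[OX./O.X/XXO]+1
p4 O@[OXX/O.X/.XO] terminal -1; root [.../O.X/.XO] d5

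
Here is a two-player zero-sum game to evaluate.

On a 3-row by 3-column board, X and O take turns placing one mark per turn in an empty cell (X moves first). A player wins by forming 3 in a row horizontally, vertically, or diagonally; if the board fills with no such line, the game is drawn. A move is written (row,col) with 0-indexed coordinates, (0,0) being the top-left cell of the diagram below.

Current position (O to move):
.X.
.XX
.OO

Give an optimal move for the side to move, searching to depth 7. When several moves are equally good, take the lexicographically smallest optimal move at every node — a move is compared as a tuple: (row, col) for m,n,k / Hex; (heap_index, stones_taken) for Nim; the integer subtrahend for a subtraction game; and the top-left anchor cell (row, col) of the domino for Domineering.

p1 O@[.X./.XX/.OO]: (0,0)[OX./.XX/.OO]-1 (0,2)[.XO/.XX/.OO]-1 (1,0)[.X./OXX/.OO]+0 (2,0)[.X./.XX/OOO]+1*
p2 X@[.X./.XX/OOO] terminal -1; root [.X./.XX/.OO] d7

O's best at [.X./.XX/.OO]: (2,0)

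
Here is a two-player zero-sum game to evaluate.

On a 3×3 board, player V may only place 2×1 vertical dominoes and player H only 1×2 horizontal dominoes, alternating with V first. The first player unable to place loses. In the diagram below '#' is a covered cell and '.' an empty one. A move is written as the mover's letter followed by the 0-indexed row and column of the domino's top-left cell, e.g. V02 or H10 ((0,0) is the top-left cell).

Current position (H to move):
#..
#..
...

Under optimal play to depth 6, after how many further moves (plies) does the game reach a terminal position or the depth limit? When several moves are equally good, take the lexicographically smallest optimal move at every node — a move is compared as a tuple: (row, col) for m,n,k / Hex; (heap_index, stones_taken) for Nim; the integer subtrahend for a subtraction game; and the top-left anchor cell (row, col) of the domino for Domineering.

[#../#../...] H move#1: H01:-1/###/#../..., H11:+1/#../###/...*, H20:-1/#../#../##., H21:-1/#../#../.##
[#../###/...] end (terminal -1, V#2); searched #../#../... to 6

PV length from [#../#../...]: 1 ply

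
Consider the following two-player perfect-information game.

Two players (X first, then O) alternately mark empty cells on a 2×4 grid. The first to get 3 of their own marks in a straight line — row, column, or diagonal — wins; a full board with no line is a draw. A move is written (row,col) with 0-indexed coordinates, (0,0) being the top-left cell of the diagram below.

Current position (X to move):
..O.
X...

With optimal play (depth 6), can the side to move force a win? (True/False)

p1 X@[..O./X...]: (0,0)[X.O./X...]+0* (0,1)[.XO./X...]+0 (0,3)[..OX/X...]+0 (1,1)[..O./XX..]+0 (1,2)[..O./X.X.]+0 (1,3)[..O./X..X]-1
p2 O@[X.O./X...]: (0,1)[XOO./X...]+0* (0,3)[X.OO/X...]+0 (1,1)[X.O./XO..]+0 (1,2)[X.O./X.O.]+0 (1,3)[X.O./X..O]+0
p3 X@[XOO./X...]: (0,3)[XOOX/X...]+0* (1,1)[XOO./XX..]-1 (1,2)[XOO./X.X.]-1 (1,3)[XOO./X..X]-1
p4 O@[XOOX/X...]: (1,1)[XOOX/XO..]+0* (1,2)[XOOX/X.O.]+0 (1,3)[XOOX/X..O]+0
p5 X@[XOOX/XO..]: (1,2)[XOOX/XOX.]+0* (1,3)[XOOX/XO.X]+0
p6 O@[XOOX/XOX.]: (1,3)[XOOX/XOXO]+0*
p7 X@[XOOX/XOXO] terminal +0; root [..O./X...] d6

X winning at [..O./X...]: False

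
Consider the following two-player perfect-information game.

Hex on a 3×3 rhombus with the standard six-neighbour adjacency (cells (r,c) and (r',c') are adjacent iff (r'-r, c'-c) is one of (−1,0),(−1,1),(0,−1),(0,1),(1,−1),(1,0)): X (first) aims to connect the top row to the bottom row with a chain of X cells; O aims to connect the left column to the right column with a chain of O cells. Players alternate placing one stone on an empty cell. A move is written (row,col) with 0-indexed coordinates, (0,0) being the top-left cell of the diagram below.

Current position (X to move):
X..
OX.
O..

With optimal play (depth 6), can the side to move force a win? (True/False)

p1 X@[X../OX./O..]: (0,1)[XX./OX./O..]-1 (0,2)[X.X/OX./O..]-1 (1,2)[X../OXX/O..]+1* (2,1)[X../OX./OX.]+1 (2,2)[X../OX./O.X]+1
p2 O@[X../OXX/O..]: (0,1)[XO./OXX/O..]-1* (0,2)[X.O/OXX/O..]-1 (2,1)[X../OXX/OO.]-1 (2,2)[X../OXX/O.O]-1
p3 X@[XO./OXX/O..]: (0,2)[XOX/OXX/O..]+1* (2,1)[XO./OXX/OX.]-1 (2,2)[XO./OXX/O.X]-1
p4 O@[XOX/OXX/O..]: (2,1)[XOX/OXX/OO.]-1* (2,2)[XOX/OXX/O.O]-1
p5 X@[XOX/OXX/OO.]: (2,2)[XOX/OXX/OOX]+1*
p6 O@[XOX/OXX/OOX] terminal -1; root [X../OX./O..] d6

X winning at [X../OX./O..]: True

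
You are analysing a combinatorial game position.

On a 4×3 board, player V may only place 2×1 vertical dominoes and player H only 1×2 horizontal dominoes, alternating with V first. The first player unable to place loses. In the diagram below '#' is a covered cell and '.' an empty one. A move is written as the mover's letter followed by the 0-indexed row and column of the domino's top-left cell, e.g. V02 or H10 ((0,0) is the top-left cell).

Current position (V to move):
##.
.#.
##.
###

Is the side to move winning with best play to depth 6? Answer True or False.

V winning at [##./.#./##./###]: True

p1 V@[##./.#./##./###]: V02[###/.##/##./###]+1* V12[##./.##/###/###]+1
p2 H@[###/.##/##./###] terminal -1; root [##./.#./##./###] d6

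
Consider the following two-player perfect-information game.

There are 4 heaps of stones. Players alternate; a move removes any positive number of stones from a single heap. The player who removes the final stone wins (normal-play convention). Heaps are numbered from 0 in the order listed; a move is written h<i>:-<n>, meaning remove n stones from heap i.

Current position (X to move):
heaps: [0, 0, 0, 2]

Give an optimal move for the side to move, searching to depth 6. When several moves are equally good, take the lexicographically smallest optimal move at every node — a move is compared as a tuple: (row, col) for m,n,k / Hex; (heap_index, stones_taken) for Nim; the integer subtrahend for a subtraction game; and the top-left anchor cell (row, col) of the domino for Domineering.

p1 X@[(0,0,0,2)]: h3:-1[(0,0,0,1)]-1 h3:-2[(0,0,0,0)]+1*
p2 O@[(0,0,0,0)] terminal -1; root [(0,0,0,2)] d6

X's best at [(0,0,0,2)]: h3:-2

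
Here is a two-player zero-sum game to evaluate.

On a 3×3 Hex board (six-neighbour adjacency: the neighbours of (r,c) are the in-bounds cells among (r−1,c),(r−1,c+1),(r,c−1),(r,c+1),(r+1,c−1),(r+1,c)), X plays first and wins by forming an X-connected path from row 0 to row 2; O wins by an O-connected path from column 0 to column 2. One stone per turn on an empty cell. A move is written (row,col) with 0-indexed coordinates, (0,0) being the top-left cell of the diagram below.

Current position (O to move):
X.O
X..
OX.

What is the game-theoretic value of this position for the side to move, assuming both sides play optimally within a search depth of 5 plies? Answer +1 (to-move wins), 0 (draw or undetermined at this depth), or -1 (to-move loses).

[X.O/X../OX.] O move#1: (0,1):-1/XOO/X../OX., (1,1):+1/X.O/XO./OX.*, (1,2):-1/X.O/X.O/OX., (2,2):-1/X.O/X../OXO
[X.O/XO./OX.] end (terminal -1, X#2); searched X.O/X../OX. to 5

value(X.O/X../OX., O) = +1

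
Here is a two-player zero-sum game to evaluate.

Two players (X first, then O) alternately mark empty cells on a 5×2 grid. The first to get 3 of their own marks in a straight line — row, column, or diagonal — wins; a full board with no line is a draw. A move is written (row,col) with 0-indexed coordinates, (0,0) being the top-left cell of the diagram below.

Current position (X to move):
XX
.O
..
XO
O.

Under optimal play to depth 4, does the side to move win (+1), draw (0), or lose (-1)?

ply 1, X at XX/.O/../XO/O. | (1,0)=-1→XX/XO/../XO/O.; (2,0)=-1→XX/.O/X./XO/O.; (2,1)=+0→XX/.O/.X/XO/O.*; (4,1)=-1→XX/.O/../XO/OX
ply 2, O at XX/.O/.X/XO/O. | (1,0)=+0→XX/OO/.X/XO/O.*; (2,0)=+0→XX/.O/OX/XO/O.; (4,1)=+0→XX/.O/.X/XO/OO
ply 3, X at XX/OO/.X/XO/O. | (2,0)=+0→XX/OO/XX/XO/O.*; (4,1)=+0→XX/OO/.X/XO/OX
ply 4, O at XX/OO/XX/XO/O. | (4,1)=+0→XX/OO/XX/XO/OO*
ply 5: XX/OO/XX/XO/OO is terminal +0 (X); from XX/.O/../XO/O. depth 4

value(XX/.O/../XO/O., X) = 0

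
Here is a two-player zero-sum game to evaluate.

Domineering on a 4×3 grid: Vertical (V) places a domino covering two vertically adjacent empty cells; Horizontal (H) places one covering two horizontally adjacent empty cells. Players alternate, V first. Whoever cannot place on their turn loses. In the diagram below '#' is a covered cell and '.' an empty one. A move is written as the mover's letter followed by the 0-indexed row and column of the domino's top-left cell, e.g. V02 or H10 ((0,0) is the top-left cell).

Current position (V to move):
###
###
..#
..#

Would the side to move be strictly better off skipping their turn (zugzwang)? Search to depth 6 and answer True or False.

ply 1, V at ###/###/..#/..# | V20=+1→###/###/#.#/#.#*; V21=+1→###/###/.##/.##
ply 2: ###/###/#.#/#.# is terminal -1 (H); from ###/###/..#/..# depth 6
if V skipped the turn, H would face:
~ ply 1, H at ###/###/..#/..# | H20=+1→###/###/###/..#*; H30=+1→###/###/..#/###
~ ply 2: ###/###/###/..# is terminal -1 (V); from ###/###/..#/..# depth 6
compare (V): move=+1 vs pass=-1

zugzwang(###/###/..#/..#, V) = False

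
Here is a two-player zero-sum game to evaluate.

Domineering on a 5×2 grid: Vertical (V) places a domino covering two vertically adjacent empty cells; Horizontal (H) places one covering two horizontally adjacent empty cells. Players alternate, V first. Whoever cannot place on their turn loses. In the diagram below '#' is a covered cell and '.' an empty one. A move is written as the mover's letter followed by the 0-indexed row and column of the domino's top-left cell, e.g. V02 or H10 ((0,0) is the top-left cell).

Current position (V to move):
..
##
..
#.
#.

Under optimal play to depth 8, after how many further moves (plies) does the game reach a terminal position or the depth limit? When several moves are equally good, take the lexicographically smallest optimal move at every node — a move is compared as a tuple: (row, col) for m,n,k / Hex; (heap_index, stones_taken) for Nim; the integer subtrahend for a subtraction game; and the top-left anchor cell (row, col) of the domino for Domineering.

PV length from [../##/../#./#.]: 2 plies

p1 V@[../##/../#./#.]: V21[../##/.#/##/#.]-1* V31[../##/../##/##]-1
p2 H@[../##/.#/##/#.]: H00[##/##/.#/##/#.]+1*
p3 V@[##/##/.#/##/#.] terminal -1; root [../##/../#./#.] d8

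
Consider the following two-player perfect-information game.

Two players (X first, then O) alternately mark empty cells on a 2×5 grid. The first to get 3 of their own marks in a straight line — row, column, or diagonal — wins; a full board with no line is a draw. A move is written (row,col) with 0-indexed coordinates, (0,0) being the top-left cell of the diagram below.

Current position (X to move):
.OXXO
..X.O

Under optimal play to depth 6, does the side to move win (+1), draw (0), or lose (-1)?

value(.OXXO/..X.O, X) = +1

[.OXXO/..X.O] X move#1: (0,0):+0/XOXXO/..X.O, (1,0):+0/.OXXO/X.X.O, (1,1):+1/.OXXO/.XX.O*, (1,3):+0/.OXXO/..XXO
[.OXXO/.XX.O] O move#2: (0,0):-1/OOXXO/.XX.O*, (1,0):-1/.OXXO/OXX.O, (1,3):-1/.OXXO/.XXOO
[OOXXO/.XX.O] X move#3: (1,0):+1/OOXXO/XXX.O*, (1,3):+1/OOXXO/.XXXO
[OOXXO/XXX.O] end (terminal -1, O#4); searched .OXXO/..X.O to 6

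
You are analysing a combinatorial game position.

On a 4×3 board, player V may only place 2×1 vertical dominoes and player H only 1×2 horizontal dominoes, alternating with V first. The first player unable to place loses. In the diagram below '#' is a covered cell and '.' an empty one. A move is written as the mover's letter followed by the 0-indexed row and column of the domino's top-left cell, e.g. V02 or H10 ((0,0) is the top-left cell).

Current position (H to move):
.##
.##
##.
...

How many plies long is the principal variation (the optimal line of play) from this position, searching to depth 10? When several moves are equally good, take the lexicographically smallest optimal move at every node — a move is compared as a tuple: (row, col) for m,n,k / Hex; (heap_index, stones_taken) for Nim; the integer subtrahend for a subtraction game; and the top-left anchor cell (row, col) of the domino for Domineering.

p1 H@[.##/.##/##./...]: H30[.##/.##/##./##.]-1* H31[.##/.##/##./.##]-1
p2 V@[.##/.##/##./##.]: V00[###/###/##./##.]+1* V22[.##/.##/###/###]+1
p3 H@[###/###/##./##.] terminal -1; root [.##/.##/##./...] d10

PV length from [.##/.##/##./...]: 2 plies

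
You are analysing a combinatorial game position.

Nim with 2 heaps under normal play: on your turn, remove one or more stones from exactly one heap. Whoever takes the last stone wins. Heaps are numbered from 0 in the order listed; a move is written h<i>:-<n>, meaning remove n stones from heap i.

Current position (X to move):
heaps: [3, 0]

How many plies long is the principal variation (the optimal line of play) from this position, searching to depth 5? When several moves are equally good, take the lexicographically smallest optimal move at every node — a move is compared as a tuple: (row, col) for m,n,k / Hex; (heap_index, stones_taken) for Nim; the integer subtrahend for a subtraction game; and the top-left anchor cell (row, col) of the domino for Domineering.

PV length from [(3,0)]: 1 ply

[(3,0)] X move#1: h0:-1:-1/(2,0), h0:-2:-1/(1,0), h0:-3:+1/(0,0)*
[(0,0)] end (terminal -1, O#2); searched (3,0) to 5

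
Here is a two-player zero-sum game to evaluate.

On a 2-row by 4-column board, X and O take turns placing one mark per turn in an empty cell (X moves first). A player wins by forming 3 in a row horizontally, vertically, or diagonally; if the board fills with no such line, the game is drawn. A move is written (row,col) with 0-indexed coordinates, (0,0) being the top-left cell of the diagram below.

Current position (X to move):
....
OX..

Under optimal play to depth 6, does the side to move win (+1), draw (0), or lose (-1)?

[..../OX..] X move#1: (0,0):+0/X.../OX..*, (0,1):+0/.X../OX.., (0,2):+0/..X./OX.., (0,3):+0/...X/OX.., (1,2):+0/..../OXX., (1,3):+0/..../OX.X
[X.../OX..] O move#2: (0,1):+0/XO../OX..*, (0,2):+0/X.O./OX.., (0,3):+0/X..O/OX.., (1,2):+0/X.../OXO., (1,3):+0/X.../OX.O
[XO../OX..] X move#3: (0,2):+0/XOX./OX..*, (0,3):+0/XO.X/OX.., (1,2):+0/XO../OXX., (1,3):+0/XO../OX.X
[XOX./OX..] O move#4: (0,3):+0/XOXO/OX..*, (1,2):+0/XOX./OXO., (1,3):+0/XOX./OX.O
[XOXO/OX..] X move#5: (1,2):+0/XOXO/OXX.*, (1,3):+0/XOXO/OX.X
[XOXO/OXX.] O move#6: (1,3):+0/XOXO/OXXO*
[XOXO/OXXO] end (terminal +0, X#7); searched ..../OX.. to 6

value(..../OX.., X) = 0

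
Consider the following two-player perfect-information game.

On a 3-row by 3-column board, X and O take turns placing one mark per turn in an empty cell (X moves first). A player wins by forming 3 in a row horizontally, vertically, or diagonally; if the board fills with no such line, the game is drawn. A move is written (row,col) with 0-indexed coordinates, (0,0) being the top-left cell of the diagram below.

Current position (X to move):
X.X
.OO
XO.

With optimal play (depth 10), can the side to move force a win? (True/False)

X winning at [X.X/.OO/XO.]: True

[X.X/.OO/XO.] X move#1: (0,1):+1/XXX/.OO/XO.*, (1,0):+1/X.X/XOO/XO., (2,2):-1/X.X/.OO/XOX
[XXX/.OO/XO.] end (terminal -1, O#2); searched X.X/.OO/XO. to 10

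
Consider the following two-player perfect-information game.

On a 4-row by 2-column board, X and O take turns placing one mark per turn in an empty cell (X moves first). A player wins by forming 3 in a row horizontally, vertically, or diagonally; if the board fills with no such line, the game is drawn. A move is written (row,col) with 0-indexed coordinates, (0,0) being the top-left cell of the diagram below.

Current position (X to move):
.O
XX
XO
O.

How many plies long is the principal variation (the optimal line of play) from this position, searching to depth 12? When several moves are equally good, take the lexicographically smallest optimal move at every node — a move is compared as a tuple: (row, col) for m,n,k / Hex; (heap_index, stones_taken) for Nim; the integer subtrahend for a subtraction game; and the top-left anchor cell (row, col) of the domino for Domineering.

PV length from [.O/XX/XO/O.]: 1 ply

ply 1, X at .O/XX/XO/O. | (0,0)=+1→XO/XX/XO/O.*; (3,1)=+0→.O/XX/XO/OX
ply 2: XO/XX/XO/O. is terminal -1 (O); from .O/XX/XO/O. depth 12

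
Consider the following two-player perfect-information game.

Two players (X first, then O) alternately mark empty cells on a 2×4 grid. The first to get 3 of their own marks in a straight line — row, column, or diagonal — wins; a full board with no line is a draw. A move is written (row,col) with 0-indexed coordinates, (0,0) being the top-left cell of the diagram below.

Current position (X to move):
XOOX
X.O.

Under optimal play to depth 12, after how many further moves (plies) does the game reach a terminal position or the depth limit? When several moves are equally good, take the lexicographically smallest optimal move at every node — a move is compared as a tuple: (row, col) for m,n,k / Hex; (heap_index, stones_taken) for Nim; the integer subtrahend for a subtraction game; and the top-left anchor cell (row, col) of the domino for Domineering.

PV length from [XOOX/X.O.]: 2 plies

[XOOX/X.O.] X move#1: (1,1):+0/XOOX/XXO.*, (1,3):+0/XOOX/X.OX
[XOOX/XXO.] O move#2: (1,3):+0/XOOX/XXOO*
[XOOX/XXOO] end (terminal +0, X#3); searched XOOX/X.O. to 12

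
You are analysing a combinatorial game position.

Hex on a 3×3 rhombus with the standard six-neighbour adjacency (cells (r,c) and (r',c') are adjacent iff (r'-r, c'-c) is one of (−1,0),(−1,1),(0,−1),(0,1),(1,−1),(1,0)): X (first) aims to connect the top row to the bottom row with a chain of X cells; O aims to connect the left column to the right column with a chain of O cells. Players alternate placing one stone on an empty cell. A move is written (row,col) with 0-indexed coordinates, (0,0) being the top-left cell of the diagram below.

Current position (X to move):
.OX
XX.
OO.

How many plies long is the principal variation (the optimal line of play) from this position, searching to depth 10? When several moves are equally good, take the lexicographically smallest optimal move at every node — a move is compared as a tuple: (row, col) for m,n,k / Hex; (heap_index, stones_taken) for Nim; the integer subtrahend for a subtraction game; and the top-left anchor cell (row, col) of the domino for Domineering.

PV length from [.OX/XX./OO.]: 2 plies

[.OX/XX./OO.] X move#1: (0,0):-1/XOX/XX./OO.*, (1,2):-1/.OX/XXX/OO., (2,2):-1/.OX/XX./OOX
[XOX/XX./OO.] O move#2: (1,2):+1/XOX/XXO/OO.*, (2,2):+1/XOX/XX./OOO
[XOX/XXO/OO.] end (terminal -1, X#3); searched .OX/XX./OO. to 10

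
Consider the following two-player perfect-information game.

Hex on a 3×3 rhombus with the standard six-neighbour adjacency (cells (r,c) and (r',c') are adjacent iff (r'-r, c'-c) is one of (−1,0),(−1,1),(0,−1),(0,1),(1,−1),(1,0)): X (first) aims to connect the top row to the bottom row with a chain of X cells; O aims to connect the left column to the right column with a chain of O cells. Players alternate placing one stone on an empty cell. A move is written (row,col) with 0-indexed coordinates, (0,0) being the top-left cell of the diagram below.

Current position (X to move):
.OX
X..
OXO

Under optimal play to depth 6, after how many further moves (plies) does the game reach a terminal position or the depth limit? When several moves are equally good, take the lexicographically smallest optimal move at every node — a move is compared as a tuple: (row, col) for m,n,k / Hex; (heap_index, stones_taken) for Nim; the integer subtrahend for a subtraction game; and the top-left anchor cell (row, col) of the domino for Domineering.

PV length from [.OX/X../OXO]: 3 plies

p1 X@[.OX/X../OXO]: (0,0)[XOX/X../OXO]+1* (1,1)[.OX/XX./OXO]+1 (1,2)[.OX/X.X/OXO]+1
p2 O@[XOX/X../OXO]: (1,1)[XOX/XO./OXO]-1* (1,2)[XOX/X.O/OXO]-1
p3 X@[XOX/XO./OXO]: (1,2)[XOX/XOX/OXO]+1*
p4 O@[XOX/XOX/OXO] terminal -1; root [.OX/X../OXO] d6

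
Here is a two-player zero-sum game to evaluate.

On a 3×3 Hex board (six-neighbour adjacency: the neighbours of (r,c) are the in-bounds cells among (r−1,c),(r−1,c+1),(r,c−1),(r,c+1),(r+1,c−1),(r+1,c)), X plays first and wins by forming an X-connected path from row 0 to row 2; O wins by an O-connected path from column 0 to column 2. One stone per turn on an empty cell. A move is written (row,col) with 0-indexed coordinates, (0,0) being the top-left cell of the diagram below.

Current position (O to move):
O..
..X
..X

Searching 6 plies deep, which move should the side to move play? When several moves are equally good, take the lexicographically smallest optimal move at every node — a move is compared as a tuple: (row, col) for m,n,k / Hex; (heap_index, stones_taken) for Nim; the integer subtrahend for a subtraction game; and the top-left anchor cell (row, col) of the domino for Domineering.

O's best at [O../..X/..X]: (0,2)

ply 1, O at O../..X/..X | (0,1)=-1→OO./..X/..X; (0,2)=+1→O.O/..X/..X*; (1,0)=-1→O../O.X/..X; (1,1)=-1→O../.OX/..X; (2,0)=-1→O../..X/O.X; (2,1)=-1→O../..X/.OX
ply 2, X at O.O/..X/..X | (0,1)=-1→OXO/..X/..X*; (1,0)=-1→O.O/X.X/..X; (1,1)=-1→O.O/.XX/..X; (2,0)=-1→O.O/..X/X.X; (2,1)=-1→O.O/..X/.XX
ply 3, O at OXO/..X/..X | (1,0)=-1→OXO/O.X/..X; (1,1)=+1→OXO/.OX/..X*; (2,0)=-1→OXO/..X/O.X; (2,1)=-1→OXO/..X/.OX
ply 4, X at OXO/.OX/..X | (1,0)=-1→OXO/XOX/..X*; (2,0)=-1→OXO/.OX/X.X; (2,1)=-1→OXO/.OX/.XX
ply 5, O at OXO/XOX/..X | (2,0)=+1→OXO/XOX/O.X*; (2,1)=-1→OXO/XOX/.OX
ply 6: OXO/XOX/O.X is terminal -1 (X); from O../..X/..X depth 6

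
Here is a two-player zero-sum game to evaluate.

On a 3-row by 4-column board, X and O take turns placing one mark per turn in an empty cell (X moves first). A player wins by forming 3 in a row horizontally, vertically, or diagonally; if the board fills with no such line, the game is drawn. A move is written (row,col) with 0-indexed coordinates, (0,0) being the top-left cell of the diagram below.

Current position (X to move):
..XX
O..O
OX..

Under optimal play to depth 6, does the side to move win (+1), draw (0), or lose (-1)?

value(..XX/O..O/OX.., X) = +1

[..XX/O..O/OX..] X move#1: (0,0):+1/X.XX/O..O/OX..*, (0,1):+1/.XXX/O..O/OX.., (1,1):-1/..XX/OX.O/OX.., (1,2):+1/..XX/O.XO/OX.., (2,2):-1/..XX/O..O/OXX., (2,3):-1/..XX/O..O/OX.X
[X.XX/O..O/OX..] O move#2: (0,1):-1/XOXX/O..O/OX..*, (1,1):-1/X.XX/OO.O/OX.., (1,2):-1/X.XX/O.OO/OX.., (2,2):-1/X.XX/O..O/OXO., (2,3):-1/X.XX/O..O/OX.O
[XOXX/O..O/OX..] X move#3: (1,1):+1/XOXX/OX.O/OX..*, (1,2):+1/XOXX/O.XO/OX.., (2,2):+1/XOXX/O..O/OXX., (2,3):+1/XOXX/O..O/OX.X
[XOXX/OX.O/OX..] O move#4: (1,2):-1/XOXX/OXOO/OX..*, (2,2):-1/XOXX/OX.O/OXO., (2,3):-1/XOXX/OX.O/OX.O
[XOXX/OXOO/OX..] X move#5: (2,2):+1/XOXX/OXOO/OXX.*, (2,3):+0/XOXX/OXOO/OX.X
[XOXX/OXOO/OXX.] end (terminal -1, O#6); searched ..XX/O..O/OX.. to 6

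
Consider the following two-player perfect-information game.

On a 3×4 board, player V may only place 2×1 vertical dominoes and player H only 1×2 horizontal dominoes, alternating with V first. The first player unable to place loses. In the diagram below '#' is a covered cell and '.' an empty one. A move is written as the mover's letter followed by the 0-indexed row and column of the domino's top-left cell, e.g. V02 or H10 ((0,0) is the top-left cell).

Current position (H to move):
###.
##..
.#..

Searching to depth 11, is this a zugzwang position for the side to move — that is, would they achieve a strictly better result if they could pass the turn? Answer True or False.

zugzwang(###./##../.#.., H) = False

p1 H@[###./##../.#..]: H12[###./####/.#..]+1* H22[###./##../.###]-1
p2 V@[###./####/.#..] terminal -1; root [###./##../.#..] d11
pass branch (V moves first from the same position):
  | p1 V@[###./##../.#..]: V03[####/##.#/.#..]-1 V12[###./###./.##.]+1* V13[###./##.#/.#.#]+1
  | p2 H@[###./###./.##.] terminal -1; root [###./##../.#..] d11
H moving scores +1; H passing scores -1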